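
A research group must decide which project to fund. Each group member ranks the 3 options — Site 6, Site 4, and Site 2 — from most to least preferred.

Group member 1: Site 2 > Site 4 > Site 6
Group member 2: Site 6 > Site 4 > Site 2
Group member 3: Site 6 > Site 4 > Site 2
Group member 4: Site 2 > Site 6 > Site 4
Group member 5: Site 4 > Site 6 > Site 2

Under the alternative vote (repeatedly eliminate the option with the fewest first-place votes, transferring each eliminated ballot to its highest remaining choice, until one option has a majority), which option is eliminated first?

Round 1: Site 6 2, Site 2 2, Site 4 1. Site 4 has the fewest and is eliminated.
Round 2: Site 6 3, Site 2 2. Site 6 has a majority.

Site 4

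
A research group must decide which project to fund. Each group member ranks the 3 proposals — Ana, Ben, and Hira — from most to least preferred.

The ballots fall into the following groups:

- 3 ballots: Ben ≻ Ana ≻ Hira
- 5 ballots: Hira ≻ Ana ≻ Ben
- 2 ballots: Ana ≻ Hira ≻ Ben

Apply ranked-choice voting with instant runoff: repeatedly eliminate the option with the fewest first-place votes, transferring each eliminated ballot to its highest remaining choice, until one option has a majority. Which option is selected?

Round 1: Hira 5, Ben 3, Ana 2. Ana has the fewest and is eliminated.
Round 2: Hira 7, Ben 3. Hira has a majority.

Hira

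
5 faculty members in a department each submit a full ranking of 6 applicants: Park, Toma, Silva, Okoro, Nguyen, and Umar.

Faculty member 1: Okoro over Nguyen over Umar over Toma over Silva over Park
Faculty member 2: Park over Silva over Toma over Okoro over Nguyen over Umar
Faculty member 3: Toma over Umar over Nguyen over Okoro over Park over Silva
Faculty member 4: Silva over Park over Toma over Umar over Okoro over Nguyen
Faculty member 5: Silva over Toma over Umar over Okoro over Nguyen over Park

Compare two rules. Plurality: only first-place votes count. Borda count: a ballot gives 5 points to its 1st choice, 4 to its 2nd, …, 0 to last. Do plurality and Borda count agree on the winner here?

No

Plurality first-place counts: Park 1, Toma 1, Silva 2, Okoro 1, Nguyen 0, Umar 0 → Silva.
Borda totals: Park 10, Toma 17, Silva 15, Okoro 12, Nguyen 9, Umar 12 → Toma.
The two rules disagree: plurality picks Silva, Borda picks Toma.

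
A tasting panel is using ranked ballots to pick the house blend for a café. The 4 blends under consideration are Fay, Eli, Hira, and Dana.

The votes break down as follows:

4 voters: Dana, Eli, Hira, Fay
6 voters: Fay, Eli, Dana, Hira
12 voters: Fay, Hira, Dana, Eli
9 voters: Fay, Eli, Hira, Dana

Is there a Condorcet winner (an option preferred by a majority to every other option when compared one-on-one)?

Head-to-head results (31 voters total):
Fay vs Eli: Fay wins 27–4.
Fay vs Hira: Fay wins 27–4.
Fay vs Dana: Fay wins 27–4.
Eli vs Hira: Eli wins 19–12.
Eli vs Dana: Dana wins 16–15.
Hira vs Dana: Hira wins 21–10.
Fay beats each rival — Eli (27–4), Hira (27–4), Dana (27–4) — so Fay is the Condorcet winner.

Yes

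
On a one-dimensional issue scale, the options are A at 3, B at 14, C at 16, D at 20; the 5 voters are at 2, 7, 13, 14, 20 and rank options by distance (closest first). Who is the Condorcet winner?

B

With single-peaked preferences on a line, the Condorcet winner is the candidate closest to the median voter.
The median voter (position 13) is closest to B at 14.
Check: B vs D — voters closer to B: 4 of 5.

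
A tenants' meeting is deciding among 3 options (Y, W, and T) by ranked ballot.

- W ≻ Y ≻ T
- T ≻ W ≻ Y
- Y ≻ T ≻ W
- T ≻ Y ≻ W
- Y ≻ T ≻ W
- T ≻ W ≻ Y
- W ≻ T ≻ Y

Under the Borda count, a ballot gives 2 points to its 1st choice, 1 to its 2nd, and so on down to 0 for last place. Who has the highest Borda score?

Borda scores:
  Y: 1 + 0 + 2 + 1 + 2 + 0 + 0 = 6
  W: 2 + 1 + 0 + 0 + 0 + 1 + 2 = 6
  T: 0 + 2 + 1 + 2 + 1 + 2 + 1 = 9
T has the highest total.

T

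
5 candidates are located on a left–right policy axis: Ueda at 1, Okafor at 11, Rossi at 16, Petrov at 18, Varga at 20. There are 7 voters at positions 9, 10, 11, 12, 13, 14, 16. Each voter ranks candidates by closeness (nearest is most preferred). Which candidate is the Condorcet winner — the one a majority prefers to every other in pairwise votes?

With single-peaked preferences on a line, the Condorcet winner is the candidate closest to the median voter.
The median voter (position 12) is closest to Okafor at 11.
Check: Okafor vs Ueda — voters closer to Okafor: 7 of 7.

Okafor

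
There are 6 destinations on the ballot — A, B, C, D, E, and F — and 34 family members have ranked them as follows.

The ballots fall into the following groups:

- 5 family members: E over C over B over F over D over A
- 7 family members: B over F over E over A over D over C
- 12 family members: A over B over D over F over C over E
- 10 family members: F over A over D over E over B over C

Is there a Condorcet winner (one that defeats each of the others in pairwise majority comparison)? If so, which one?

None — there is no Condorcet winner

Head-to-head results (34 voters total):
A vs B: A wins 22–12.
A vs C: A wins 29–5.
A vs D: A wins 29–5.
A vs E: A wins 22–12.
A vs F: F wins 22–12.
B vs C: B wins 29–5.
B vs D: B wins 24–10.
B vs E: B wins 19–15.
B vs F: B wins 24–10.
C vs D: D wins 29–5.
C vs E: E wins 22–12.
C vs F: F wins 29–5.
D vs E: D wins 22–12.
D vs F: F wins 22–12.
E vs F: F wins 29–5.
No candidate beats all others: A beats B beats F beats A, a majority cycle.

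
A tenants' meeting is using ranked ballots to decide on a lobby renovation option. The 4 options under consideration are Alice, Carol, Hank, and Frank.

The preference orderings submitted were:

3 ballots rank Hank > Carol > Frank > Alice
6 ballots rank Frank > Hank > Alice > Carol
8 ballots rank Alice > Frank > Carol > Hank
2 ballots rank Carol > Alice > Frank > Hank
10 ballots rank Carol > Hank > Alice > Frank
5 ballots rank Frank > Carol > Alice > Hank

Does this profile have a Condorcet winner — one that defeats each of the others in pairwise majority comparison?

No

Head-to-head results (34 voters total):
Alice vs Carol: Carol wins 20–14.
Alice vs Hank: Hank wins 19–15.
Alice vs Frank: Alice wins 20–14.
Carol vs Hank: Carol wins 25–9.
Carol vs Frank: Frank wins 19–15.
Hank vs Frank: Frank wins 21–13.
No candidate beats all others: Alice beats Frank beats Carol beats Alice, a majority cycle.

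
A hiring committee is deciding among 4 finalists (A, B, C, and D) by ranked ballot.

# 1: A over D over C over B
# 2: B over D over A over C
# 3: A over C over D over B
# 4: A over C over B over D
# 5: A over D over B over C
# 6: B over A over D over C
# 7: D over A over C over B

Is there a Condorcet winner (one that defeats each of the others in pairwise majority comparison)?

Yes

Head-to-head results (7 voters total):
A vs B: A wins 5–2.
A vs C: A wins 7–0.
A vs D: A wins 5–2.
B vs C: C wins 4–3.
B vs D: D wins 4–3.
C vs D: D wins 5–2.
A beats each rival — B (5–2), C (7–0), D (5–2) — so A is the Condorcet winner.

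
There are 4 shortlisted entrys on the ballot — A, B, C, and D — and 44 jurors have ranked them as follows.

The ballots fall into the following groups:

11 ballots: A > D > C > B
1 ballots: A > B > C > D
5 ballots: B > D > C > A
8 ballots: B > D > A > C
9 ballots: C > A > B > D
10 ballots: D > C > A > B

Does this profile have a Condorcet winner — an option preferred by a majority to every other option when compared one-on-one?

No

Head-to-head results (44 voters total):
A vs B: A wins 31–13.
A vs C: C wins 24–20.
A vs D: D wins 23–21.
B vs C: C wins 30–14.
B vs D: B wins 23–21.
C vs D: D wins 34–10.
No candidate beats all others: A beats B beats D beats A, a majority cycle.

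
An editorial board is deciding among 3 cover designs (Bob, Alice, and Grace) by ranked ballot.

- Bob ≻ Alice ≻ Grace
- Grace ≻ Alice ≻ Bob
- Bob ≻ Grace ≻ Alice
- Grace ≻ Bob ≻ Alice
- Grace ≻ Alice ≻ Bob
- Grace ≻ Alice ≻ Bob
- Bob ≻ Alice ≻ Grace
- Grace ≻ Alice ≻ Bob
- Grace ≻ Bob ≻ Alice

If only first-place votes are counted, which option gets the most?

First-place vote totals:
  Bob: 3
  Alice: 0
  Grace: 6
Grace has the most first-place votes.

Grace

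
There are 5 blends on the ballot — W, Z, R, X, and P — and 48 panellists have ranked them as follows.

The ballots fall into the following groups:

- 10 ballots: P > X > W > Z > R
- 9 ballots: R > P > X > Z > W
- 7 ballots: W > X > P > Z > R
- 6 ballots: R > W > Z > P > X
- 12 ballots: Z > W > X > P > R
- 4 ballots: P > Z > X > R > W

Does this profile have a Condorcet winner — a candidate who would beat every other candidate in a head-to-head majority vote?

No

Head-to-head results (48 voters total):
W vs Z: Z wins 25–23.
W vs R: W wins 29–19.
W vs X: W wins 25–23.
W vs P: W wins 25–23.
Z vs R: Z wins 33–15.
Z vs X: X wins 26–22.
Z vs P: P wins 30–18.
R vs X: X wins 33–15.
R vs P: P wins 33–15.
X vs P: P wins 29–19.
No candidate beats all others: W beats X beats Z beats W, a majority cycle.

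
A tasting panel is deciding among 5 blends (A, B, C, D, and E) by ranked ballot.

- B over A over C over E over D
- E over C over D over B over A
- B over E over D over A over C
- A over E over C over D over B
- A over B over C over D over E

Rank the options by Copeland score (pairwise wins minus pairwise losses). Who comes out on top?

Pairwise results:
  A vs B: B wins 3–2.
  A vs C: A wins 4–1.
  A vs D: A wins 3–2.
  A vs E: A wins 3–2.
  B vs C: B wins 3–2.
  B vs D: B wins 3–2.
  B vs E: B wins 3–2.
  C vs D: C wins 4–1.
  C vs E: E wins 3–2.
  D vs E: E wins 4–1.
Copeland scores (wins − losses):
  A: 3 − 1 = 2
  B: 4 − 0 = 4
  C: 1 − 3 = -2
  D: 0 − 4 = -4
  E: 2 − 2 = 0
B has the best Copeland score.

B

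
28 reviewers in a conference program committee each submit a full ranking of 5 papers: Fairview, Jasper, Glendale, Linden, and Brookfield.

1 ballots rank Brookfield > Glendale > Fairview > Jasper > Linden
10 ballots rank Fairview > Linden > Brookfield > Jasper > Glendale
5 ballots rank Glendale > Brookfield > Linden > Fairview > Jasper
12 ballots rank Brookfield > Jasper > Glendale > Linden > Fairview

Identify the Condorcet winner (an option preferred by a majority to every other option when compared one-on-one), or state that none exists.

Head-to-head results (28 voters total):
Fairview vs Jasper: Fairview wins 16–12.
Fairview vs Glendale: Glendale wins 18–10.
Fairview vs Linden: Linden wins 17–11.
Fairview vs Brookfield: Brookfield wins 18–10.
Jasper vs Glendale: Jasper wins 22–6.
Jasper vs Linden: Linden wins 15–13.
Jasper vs Brookfield: Brookfield wins 28–0.
Glendale vs Linden: Glendale wins 18–10.
Glendale vs Brookfield: Brookfield wins 23–5.
Linden vs Brookfield: Brookfield wins 18–10.
Brookfield beats each rival — Fairview (18–10), Jasper (28–0), Glendale (23–5), Linden (18–10) — so Brookfield is the Condorcet winner.

Brookfield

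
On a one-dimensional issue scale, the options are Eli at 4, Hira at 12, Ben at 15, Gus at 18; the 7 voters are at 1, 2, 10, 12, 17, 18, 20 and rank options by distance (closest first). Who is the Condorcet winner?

With single-peaked preferences on a line, the Condorcet winner is the candidate closest to the median voter.
The median voter (position 12) is closest to Hira at 12.
Check: Hira vs Gus — voters closer to Hira: 4 of 7.

Hira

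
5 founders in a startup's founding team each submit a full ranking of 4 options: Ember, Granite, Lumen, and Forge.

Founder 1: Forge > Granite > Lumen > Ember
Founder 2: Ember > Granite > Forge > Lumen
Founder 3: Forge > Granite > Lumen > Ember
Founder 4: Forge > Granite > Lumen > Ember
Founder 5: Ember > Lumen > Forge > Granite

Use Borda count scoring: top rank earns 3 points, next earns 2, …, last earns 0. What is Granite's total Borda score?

Borda scores:
  Ember: 0 + 3 + 0 + 0 + 3 = 6
  Granite: 2 + 2 + 2 + 2 + 0 = 8
  Lumen: 1 + 0 + 1 + 1 + 2 = 5
  Forge: 3 + 1 + 3 + 3 + 1 = 11

8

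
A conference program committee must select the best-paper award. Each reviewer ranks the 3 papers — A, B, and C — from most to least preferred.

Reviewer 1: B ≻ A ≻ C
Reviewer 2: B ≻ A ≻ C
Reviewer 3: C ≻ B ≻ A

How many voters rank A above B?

0

Ballots ranking A above B: 0.
Ballots ranking B above A: 3.
So 0 of 3 voters prefer A to B.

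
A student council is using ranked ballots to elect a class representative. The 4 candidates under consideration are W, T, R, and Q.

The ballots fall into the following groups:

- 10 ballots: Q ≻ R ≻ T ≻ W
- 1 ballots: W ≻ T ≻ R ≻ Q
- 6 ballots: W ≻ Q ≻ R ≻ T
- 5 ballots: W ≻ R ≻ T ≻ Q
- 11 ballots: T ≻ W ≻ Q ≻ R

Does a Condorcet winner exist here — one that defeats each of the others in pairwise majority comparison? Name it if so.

There is no Condorcet winner

Head-to-head results (33 voters total):
W vs T: T wins 21–12.
W vs R: W wins 23–10.
W vs Q: W wins 23–10.
T vs R: R wins 21–12.
T vs Q: T wins 17–16.
R vs Q: Q wins 27–6.
No candidate beats all others: W beats R beats T beats W, a majority cycle.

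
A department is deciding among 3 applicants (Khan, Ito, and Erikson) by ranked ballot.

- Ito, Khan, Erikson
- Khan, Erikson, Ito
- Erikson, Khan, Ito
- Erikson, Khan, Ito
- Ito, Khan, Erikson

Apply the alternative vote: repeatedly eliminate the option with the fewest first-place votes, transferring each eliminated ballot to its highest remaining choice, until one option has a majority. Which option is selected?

Round 1: Ito 2, Erikson 2, Khan 1. Khan has the fewest and is eliminated.
Round 2: Erikson 3, Ito 2. Erikson has a majority.

Erikson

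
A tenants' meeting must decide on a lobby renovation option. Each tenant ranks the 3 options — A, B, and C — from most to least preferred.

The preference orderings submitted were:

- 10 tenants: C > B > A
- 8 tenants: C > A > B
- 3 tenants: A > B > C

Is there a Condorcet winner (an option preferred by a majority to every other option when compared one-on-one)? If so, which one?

C

Head-to-head results (21 voters total):
A vs B: A wins 11–10.
A vs C: C wins 18–3.
B vs C: C wins 18–3.
C beats each rival — A (18–3), B (18–3) — so C is the Condorcet winner.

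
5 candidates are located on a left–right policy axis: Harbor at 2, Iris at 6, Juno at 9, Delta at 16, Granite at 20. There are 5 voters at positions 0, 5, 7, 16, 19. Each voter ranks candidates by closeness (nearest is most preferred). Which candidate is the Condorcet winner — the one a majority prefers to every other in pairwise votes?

With single-peaked preferences on a line, the Condorcet winner is the candidate closest to the median voter.
The median voter (position 7) is closest to Iris at 6.
Check: Iris vs Juno — voters closer to Iris: 3 of 5.

Iris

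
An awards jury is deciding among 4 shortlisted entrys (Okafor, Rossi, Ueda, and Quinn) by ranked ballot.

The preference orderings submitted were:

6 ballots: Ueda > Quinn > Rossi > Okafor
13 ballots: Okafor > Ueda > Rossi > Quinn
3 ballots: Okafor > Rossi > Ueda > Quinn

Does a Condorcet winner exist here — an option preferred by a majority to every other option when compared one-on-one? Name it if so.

Okafor

Head-to-head results (22 voters total):
Okafor vs Rossi: Okafor wins 16–6.
Okafor vs Ueda: Okafor wins 16–6.
Okafor vs Quinn: Okafor wins 16–6.
Rossi vs Ueda: Ueda wins 19–3.
Rossi vs Quinn: Rossi wins 16–6.
Ueda vs Quinn: Ueda wins 22–0.
Okafor beats each rival — Rossi (16–6), Ueda (16–6), Quinn (16–6) — so Okafor is the Condorcet winner.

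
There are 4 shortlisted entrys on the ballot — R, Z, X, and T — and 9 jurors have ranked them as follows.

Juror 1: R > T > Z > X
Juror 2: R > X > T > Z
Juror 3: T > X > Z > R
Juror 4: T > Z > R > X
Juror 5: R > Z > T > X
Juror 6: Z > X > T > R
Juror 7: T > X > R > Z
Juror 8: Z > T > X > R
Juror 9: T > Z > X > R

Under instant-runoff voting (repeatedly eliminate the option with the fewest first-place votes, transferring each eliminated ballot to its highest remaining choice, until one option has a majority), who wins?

T

Round 1: T 4, R 3, Z 2, X 0. X has the fewest and is eliminated.
Round 2: T 4, R 3, Z 2. Z has the fewest and is eliminated.
Round 3: T 6, R 3. T has a majority.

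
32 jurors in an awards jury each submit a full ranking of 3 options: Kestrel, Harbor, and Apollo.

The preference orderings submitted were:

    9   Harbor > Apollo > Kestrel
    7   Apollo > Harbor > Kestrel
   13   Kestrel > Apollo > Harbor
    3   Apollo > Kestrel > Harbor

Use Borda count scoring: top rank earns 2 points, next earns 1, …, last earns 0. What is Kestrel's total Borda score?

Borda scores:
  Kestrel: 9·0 + 7·0 + 13·2 + 3·1 = 29
  Harbor: 9·2 + 7·1 + 13·0 + 3·0 = 25
  Apollo: 9·1 + 7·2 + 13·1 + 3·2 = 42

29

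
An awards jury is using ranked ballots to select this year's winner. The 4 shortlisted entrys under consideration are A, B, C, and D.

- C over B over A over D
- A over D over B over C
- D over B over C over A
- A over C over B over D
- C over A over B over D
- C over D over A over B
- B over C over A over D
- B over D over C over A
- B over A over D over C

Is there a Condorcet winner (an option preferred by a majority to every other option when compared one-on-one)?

Head-to-head results (9 voters total):
A vs B: B wins 5–4.
A vs C: C wins 6–3.
A vs D: A wins 6–3.
B vs C: B wins 5–4.
B vs D: B wins 6–3.
C vs D: C wins 5–4.
B beats each rival — A (5–4), C (5–4), D (6–3) — so B is the Condorcet winner.

Yes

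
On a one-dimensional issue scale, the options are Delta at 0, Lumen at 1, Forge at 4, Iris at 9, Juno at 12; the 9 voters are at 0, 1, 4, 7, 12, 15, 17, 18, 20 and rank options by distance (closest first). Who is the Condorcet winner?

With single-peaked preferences on a line, the Condorcet winner is the candidate closest to the median voter.
The median voter (position 12) is closest to Juno at 12.
Check: Juno vs Forge — voters closer to Juno: 5 of 9.

Juno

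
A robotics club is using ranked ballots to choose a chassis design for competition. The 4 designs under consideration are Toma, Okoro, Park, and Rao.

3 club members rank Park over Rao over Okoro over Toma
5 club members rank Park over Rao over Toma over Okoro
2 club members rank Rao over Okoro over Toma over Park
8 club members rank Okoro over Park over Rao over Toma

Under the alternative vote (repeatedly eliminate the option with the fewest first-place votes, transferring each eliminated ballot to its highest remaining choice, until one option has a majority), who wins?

Okoro

Round 1: Okoro 8, Park 8, Rao 2, Toma 0. Toma has the fewest and is eliminated.
Round 2: Okoro 8, Park 8, Rao 2. Rao has the fewest and is eliminated.
Round 3: Okoro 10, Park 8. Okoro has a majority.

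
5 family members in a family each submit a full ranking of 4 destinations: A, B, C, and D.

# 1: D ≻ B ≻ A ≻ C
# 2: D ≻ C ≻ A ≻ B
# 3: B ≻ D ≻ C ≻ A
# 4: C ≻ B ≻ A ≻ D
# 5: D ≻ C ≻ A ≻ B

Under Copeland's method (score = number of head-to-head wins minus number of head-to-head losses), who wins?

D

Pairwise results:
  A vs B: B wins 3–2.
  A vs C: C wins 4–1.
  A vs D: D wins 4–1.
  B vs C: C wins 3–2.
  B vs D: D wins 3–2.
  C vs D: D wins 4–1.
Copeland scores (wins − losses):
  A: 0 − 3 = -3
  B: 1 − 2 = -1
  C: 2 − 1 = 1
  D: 3 − 0 = 3
D has the best Copeland score.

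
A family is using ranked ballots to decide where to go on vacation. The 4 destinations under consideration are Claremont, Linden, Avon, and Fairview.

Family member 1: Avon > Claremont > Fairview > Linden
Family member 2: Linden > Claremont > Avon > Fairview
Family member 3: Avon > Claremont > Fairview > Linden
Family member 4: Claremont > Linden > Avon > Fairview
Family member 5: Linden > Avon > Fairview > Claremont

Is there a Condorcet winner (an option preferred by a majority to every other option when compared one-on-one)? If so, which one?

There is no Condorcet winner

Head-to-head results (5 voters total):
Claremont vs Linden: Claremont wins 3–2.
Claremont vs Avon: Avon wins 3–2.
Claremont vs Fairview: Claremont wins 4–1.
Linden vs Avon: Linden wins 3–2.
Linden vs Fairview: Linden wins 3–2.
Avon vs Fairview: Avon wins 5–0.
No candidate beats all others: Claremont beats Linden beats Avon beats Claremont, a majority cycle.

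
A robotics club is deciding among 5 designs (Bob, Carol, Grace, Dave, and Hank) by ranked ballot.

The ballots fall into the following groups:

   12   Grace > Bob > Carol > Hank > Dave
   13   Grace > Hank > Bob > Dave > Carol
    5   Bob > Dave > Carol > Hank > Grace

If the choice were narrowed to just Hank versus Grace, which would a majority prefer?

Ballots ranking Hank above Grace: 5.
Ballots ranking Grace above Hank: 12+13 = 25.
Grace wins the head-to-head, 25–5.

Grace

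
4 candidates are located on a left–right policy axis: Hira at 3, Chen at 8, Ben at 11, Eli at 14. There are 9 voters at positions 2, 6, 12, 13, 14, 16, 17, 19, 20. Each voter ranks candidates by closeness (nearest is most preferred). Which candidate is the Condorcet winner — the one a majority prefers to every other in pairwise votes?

Eli

With single-peaked preferences on a line, the Condorcet winner is the candidate closest to the median voter.
The median voter (position 14) is closest to Eli at 14.
Check: Eli vs Hira — voters closer to Eli: 7 of 9.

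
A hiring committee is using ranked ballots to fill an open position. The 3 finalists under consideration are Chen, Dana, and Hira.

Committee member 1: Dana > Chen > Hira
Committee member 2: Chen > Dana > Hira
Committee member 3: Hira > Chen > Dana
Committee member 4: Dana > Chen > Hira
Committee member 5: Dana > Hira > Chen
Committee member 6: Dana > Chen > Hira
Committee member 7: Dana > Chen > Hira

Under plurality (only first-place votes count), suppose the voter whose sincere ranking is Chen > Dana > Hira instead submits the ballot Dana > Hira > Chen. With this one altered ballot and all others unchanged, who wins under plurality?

Dana

First-place totals with the altered ballot: Chen 0, Dana 6, Hira 1.
The winner is unchanged: still Dana.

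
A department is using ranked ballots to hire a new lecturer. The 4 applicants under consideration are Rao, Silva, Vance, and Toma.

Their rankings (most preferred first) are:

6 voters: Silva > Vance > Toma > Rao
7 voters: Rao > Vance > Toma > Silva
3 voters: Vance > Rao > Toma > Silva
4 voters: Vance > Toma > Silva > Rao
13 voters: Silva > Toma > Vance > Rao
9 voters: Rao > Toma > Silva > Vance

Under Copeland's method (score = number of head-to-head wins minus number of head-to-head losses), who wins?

Toma

Pairwise results:
  Rao vs Silva: Silva wins 23–19.
  Rao vs Vance: Vance wins 26–16.
  Rao vs Toma: Toma wins 23–19.
  Silva vs Vance: Silva wins 28–14.
  Silva vs Toma: Toma wins 23–19.
  Vance vs Toma: Toma wins 22–20.
Copeland scores (wins − losses):
  Rao: 0 − 3 = -3
  Silva: 2 − 1 = 1
  Vance: 1 − 2 = -1
  Toma: 3 − 0 = 3
Toma has the best Copeland score.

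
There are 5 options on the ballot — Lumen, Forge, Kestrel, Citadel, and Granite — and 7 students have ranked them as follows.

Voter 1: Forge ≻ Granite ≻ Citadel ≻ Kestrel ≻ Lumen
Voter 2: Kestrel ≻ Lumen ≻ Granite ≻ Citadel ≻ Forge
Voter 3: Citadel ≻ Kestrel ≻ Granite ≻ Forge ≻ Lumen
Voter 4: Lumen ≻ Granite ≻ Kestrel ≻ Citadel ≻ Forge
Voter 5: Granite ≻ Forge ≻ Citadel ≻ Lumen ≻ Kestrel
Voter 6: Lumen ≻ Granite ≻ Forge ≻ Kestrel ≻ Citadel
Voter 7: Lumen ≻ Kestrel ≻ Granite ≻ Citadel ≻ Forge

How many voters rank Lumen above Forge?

4

Ballots ranking Lumen above Forge: 4.
Ballots ranking Forge above Lumen: 3.
So 4 of 7 voters prefer Lumen to Forge.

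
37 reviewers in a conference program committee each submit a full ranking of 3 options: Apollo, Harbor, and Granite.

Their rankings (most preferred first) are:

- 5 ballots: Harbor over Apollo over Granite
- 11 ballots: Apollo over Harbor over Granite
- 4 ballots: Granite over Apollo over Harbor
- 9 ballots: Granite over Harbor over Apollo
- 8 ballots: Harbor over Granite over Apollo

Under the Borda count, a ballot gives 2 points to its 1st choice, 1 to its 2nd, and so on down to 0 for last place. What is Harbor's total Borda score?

Borda scores:
  Apollo: 5·1 + 11·2 + 4·1 + 9·0 + 8·0 = 31
  Harbor: 5·2 + 11·1 + 4·0 + 9·1 + 8·2 = 46
  Granite: 5·0 + 11·0 + 4·2 + 9·2 + 8·1 = 34

46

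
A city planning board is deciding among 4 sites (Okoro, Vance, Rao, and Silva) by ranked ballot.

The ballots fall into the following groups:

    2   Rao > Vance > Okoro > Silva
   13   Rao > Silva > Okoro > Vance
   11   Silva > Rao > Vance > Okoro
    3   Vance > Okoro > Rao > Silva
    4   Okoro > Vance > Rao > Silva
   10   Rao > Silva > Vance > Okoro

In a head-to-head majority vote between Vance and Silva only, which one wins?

Ballots ranking Vance above Silva: 2+3+4 = 9.
Ballots ranking Silva above Vance: 13+11+10 = 34.
Silva wins the head-to-head, 34–9.

Silva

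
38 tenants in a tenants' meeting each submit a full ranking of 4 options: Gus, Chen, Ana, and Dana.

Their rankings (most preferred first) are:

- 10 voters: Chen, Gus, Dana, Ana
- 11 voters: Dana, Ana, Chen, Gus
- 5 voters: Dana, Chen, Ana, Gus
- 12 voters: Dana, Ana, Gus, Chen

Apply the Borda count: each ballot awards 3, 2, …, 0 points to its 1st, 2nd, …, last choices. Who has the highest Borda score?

Dana

Borda scores:
  Gus: 10·2 + 11·0 + 5·0 + 12·1 = 32
  Chen: 10·3 + 11·1 + 5·2 + 12·0 = 51
  Ana: 10·0 + 11·2 + 5·1 + 12·2 = 51
  Dana: 10·1 + 11·3 + 5·3 + 12·3 = 94
Dana has the highest total.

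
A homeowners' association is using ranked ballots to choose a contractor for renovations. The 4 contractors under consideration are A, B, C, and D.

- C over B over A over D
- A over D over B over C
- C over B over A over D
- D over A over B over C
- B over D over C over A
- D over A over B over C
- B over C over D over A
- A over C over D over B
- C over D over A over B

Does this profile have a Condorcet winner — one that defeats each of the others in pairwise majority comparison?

Head-to-head results (9 voters total):
A vs B: A wins 5–4.
A vs C: C wins 5–4.
A vs D: D wins 5–4.
B vs C: B wins 5–4.
B vs D: D wins 5–4.
C vs D: C wins 5–4.
No candidate beats all others: A beats B beats C beats A, a majority cycle.

No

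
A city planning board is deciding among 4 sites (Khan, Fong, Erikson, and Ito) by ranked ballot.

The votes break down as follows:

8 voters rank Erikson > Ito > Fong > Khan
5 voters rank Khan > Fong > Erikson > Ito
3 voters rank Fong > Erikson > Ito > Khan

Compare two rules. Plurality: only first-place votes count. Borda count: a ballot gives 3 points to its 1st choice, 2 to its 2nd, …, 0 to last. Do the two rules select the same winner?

Plurality first-place counts: Khan 5, Fong 3, Erikson 8, Ito 0 → Erikson.
Borda totals: Khan 15, Fong 27, Erikson 35, Ito 19 → Erikson.
The two rules agree on Erikson.

Yes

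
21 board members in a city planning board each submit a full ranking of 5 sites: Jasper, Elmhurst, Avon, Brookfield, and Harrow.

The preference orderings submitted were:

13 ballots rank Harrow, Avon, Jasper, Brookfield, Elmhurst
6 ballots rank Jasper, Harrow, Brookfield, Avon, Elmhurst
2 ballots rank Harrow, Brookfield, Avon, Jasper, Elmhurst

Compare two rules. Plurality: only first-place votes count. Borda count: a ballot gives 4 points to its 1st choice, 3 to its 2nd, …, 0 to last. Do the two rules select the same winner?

Plurality first-place counts: Jasper 6, Elmhurst 0, Avon 0, Brookfield 0, Harrow 15 → Harrow.
Borda totals: Jasper 52, Elmhurst 0, Avon 49, Brookfield 31, Harrow 78 → Harrow.
The two rules agree on Harrow.

Yes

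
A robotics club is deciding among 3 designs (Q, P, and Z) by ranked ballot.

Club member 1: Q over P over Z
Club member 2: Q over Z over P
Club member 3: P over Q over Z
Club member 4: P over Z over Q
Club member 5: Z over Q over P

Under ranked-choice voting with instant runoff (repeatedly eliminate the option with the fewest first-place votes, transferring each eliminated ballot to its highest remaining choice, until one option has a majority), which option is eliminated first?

Round 1: Q 2, P 2, Z 1. Z has the fewest and is eliminated.
Round 2: Q 3, P 2. Q has a majority.

Z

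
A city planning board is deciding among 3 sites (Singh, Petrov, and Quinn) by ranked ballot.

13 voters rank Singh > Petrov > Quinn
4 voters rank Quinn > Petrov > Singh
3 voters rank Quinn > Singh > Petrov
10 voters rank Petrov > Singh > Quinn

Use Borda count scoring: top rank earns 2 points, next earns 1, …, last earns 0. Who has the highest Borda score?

Singh

Borda scores:
  Singh: 13·2 + 4·0 + 3·1 + 10·1 = 39
  Petrov: 13·1 + 4·1 + 3·0 + 10·2 = 37
  Quinn: 13·0 + 4·2 + 3·2 + 10·0 = 14
Singh has the highest total.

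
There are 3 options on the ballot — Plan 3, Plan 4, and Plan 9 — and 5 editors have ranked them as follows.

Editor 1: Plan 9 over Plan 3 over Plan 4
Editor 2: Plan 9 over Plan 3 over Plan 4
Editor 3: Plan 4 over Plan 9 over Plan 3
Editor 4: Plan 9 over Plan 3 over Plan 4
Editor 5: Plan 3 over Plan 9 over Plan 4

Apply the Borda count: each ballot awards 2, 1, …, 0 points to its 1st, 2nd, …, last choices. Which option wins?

Borda scores:
  Plan 3: 1 + 1 + 0 + 1 + 2 = 5
  Plan 4: 0 + 0 + 2 + 0 + 0 = 2
  Plan 9: 2 + 2 + 1 + 2 + 1 = 8
Plan 9 has the highest total.

Plan 9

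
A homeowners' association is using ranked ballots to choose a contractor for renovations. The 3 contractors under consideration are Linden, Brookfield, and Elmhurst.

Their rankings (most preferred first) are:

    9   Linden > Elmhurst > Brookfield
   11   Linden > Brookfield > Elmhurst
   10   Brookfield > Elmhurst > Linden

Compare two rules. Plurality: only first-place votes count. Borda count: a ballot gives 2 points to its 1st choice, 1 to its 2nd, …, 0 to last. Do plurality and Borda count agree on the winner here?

Yes

Plurality first-place counts: Linden 20, Brookfield 10, Elmhurst 0 → Linden.
Borda totals: Linden 40, Brookfield 31, Elmhurst 19 → Linden.
The two rules agree on Linden.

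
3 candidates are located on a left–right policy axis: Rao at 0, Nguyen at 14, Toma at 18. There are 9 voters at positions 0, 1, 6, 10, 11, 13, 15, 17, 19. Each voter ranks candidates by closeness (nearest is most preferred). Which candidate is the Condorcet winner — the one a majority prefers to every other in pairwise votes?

With single-peaked preferences on a line, the Condorcet winner is the candidate closest to the median voter.
The median voter (position 11) is closest to Nguyen at 14.
Check: Nguyen vs Rao — voters closer to Nguyen: 6 of 9.

Nguyen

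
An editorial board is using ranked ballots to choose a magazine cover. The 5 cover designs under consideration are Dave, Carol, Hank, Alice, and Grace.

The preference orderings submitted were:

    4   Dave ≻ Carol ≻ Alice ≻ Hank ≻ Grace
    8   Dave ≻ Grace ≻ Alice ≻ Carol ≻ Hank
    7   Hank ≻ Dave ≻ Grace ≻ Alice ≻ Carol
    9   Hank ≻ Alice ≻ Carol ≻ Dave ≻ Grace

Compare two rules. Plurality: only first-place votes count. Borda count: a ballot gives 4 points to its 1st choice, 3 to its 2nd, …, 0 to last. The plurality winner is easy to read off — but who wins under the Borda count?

Dave

Plurality first-place counts: Dave 12, Carol 0, Hank 16, Alice 0, Grace 0 → Hank.
Borda totals: Dave 78, Carol 38, Hank 68, Alice 58, Grace 38 → Dave.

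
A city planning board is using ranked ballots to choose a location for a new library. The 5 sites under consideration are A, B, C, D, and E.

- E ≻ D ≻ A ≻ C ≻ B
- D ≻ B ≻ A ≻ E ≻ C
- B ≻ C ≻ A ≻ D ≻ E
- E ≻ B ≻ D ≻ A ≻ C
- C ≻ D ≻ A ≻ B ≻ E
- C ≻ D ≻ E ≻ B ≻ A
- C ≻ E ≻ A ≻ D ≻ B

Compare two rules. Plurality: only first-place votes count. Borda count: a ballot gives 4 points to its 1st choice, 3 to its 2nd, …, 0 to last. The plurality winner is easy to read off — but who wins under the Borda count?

Plurality first-place counts: A 0, B 1, C 3, D 1, E 2 → C.
Borda totals: A 11, B 12, C 16, D 17, E 14 → D.

D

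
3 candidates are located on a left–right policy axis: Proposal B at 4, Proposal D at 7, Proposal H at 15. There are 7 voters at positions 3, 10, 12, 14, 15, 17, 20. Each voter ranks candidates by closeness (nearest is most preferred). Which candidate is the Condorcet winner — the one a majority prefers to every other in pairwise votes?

With single-peaked preferences on a line, the Condorcet winner is the candidate closest to the median voter.
The median voter (position 14) is closest to Proposal H at 15.
Check: Proposal H vs Proposal B — voters closer to Proposal H: 6 of 7.

Proposal H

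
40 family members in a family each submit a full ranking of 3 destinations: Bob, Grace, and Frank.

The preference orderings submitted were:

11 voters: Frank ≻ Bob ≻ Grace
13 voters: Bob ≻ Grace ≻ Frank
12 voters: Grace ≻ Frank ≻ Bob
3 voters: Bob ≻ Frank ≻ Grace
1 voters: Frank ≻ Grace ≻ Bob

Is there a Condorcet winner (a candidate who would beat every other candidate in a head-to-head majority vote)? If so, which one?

There is no Condorcet winner

Head-to-head results (40 voters total):
Bob vs Grace: Bob wins 27–13.
Bob vs Frank: Frank wins 24–16.
Grace vs Frank: Grace wins 25–15.
No candidate beats all others: Bob beats Grace beats Frank beats Bob, a majority cycle.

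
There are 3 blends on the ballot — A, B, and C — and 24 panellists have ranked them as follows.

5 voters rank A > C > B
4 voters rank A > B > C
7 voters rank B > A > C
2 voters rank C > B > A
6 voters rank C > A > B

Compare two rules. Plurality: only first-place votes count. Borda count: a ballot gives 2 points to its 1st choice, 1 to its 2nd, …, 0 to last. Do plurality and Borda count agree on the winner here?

Yes

Plurality first-place counts: A 9, B 7, C 8 → A.
Borda totals: A 31, B 20, C 21 → A.
The two rules agree on A.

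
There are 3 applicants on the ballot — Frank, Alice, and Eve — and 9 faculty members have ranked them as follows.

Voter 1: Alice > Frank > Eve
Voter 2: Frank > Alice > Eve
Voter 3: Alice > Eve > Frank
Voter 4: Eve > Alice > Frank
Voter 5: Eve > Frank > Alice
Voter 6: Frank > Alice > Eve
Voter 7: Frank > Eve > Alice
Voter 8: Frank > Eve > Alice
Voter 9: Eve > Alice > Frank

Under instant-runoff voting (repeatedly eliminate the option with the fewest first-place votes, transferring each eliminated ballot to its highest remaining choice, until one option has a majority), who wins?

Frank

Round 1: Frank 4, Eve 3, Alice 2. Alice has the fewest and is eliminated.
Round 2: Frank 5, Eve 4. Frank has a majority.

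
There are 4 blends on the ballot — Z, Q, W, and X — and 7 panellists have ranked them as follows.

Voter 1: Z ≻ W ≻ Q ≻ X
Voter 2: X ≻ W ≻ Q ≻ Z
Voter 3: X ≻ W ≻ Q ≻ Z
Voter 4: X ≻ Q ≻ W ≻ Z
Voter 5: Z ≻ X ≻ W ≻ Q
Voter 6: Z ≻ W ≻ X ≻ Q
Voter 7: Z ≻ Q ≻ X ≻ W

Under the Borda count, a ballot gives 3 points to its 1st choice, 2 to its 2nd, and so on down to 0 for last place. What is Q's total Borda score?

Borda scores:
  Z: 3 + 0 + 0 + 0 + 3 + 3 + 3 = 12
  Q: 1 + 1 + 1 + 2 + 0 + 0 + 2 = 7
  W: 2 + 2 + 2 + 1 + 1 + 2 + 0 = 10
  X: 0 + 3 + 3 + 3 + 2 + 1 + 1 = 13

7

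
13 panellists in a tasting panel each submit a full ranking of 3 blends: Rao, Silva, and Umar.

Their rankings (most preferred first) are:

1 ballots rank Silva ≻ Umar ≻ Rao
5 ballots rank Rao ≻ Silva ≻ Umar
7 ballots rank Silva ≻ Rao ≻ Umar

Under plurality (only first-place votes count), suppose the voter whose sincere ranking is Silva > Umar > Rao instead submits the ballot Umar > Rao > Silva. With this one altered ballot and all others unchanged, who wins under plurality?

Silva

First-place totals with the altered ballot: Rao 5, Silva 7, Umar 1.
The winner is unchanged: still Silva.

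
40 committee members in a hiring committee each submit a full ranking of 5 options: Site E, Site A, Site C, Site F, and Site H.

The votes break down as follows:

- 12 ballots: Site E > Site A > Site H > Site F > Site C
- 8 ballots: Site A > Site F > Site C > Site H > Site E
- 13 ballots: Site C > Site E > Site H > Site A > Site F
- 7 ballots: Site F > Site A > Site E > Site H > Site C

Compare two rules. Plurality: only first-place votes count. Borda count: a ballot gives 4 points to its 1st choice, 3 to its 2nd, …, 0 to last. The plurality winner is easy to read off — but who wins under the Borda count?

Site A

Plurality first-place counts: Site E 12, Site A 8, Site C 13, Site F 7, Site H 0 → Site C.
Borda totals: Site E 101, Site A 102, Site C 68, Site F 64, Site H 65 → Site A.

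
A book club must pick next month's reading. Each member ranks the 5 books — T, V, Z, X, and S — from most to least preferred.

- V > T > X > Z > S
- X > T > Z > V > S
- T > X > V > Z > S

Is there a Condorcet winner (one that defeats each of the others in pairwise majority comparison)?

Yes

Head-to-head results (3 voters total):
T vs V: T wins 2–1.
T vs Z: T wins 3–0.
T vs X: T wins 2–1.
T vs S: T wins 3–0.
V vs Z: V wins 2–1.
V vs X: X wins 2–1.
V vs S: V wins 3–0.
Z vs X: X wins 3–0.
Z vs S: Z wins 3–0.
X vs S: X wins 3–0.
T beats each rival — V (2–1), Z (3–0), X (2–1), S (3–0) — so T is the Condorcet winner.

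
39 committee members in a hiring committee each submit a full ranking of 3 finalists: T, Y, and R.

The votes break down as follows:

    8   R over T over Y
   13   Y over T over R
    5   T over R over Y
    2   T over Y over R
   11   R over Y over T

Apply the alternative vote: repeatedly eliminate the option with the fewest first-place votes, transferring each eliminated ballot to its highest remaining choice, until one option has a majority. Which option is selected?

R

Round 1: R 19, Y 13, T 7. T has the fewest and is eliminated.
Round 2: R 24, Y 15. R has a majority.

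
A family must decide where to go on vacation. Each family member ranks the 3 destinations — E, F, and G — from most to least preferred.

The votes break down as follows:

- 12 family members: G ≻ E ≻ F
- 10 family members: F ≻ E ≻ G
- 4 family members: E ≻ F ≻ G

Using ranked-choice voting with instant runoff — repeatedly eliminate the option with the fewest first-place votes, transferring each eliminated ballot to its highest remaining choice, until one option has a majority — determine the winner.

F

Round 1: G 12, F 10, E 4. E has the fewest and is eliminated.
Round 2: F 14, G 12. F has a majority.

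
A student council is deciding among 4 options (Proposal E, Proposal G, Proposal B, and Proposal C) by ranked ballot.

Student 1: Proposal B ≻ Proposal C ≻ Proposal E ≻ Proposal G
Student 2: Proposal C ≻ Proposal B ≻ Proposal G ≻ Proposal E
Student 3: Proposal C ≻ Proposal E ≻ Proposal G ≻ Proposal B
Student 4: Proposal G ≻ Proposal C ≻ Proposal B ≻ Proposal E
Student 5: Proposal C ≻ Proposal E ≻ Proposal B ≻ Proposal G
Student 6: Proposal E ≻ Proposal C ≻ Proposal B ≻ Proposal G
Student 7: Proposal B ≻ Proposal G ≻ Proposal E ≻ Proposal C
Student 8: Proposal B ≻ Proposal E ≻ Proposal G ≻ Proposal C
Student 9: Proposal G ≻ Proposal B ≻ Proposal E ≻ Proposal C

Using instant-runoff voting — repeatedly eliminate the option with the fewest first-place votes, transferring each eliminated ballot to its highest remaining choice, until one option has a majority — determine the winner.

Proposal C

Round 1: Proposal B 3, Proposal C 3, Proposal G 2, Proposal E 1. Proposal E has the fewest and is eliminated.
Round 2: Proposal C 4, Proposal B 3, Proposal G 2. Proposal G has the fewest and is eliminated.
Round 3: Proposal C 5, Proposal B 4. Proposal C has a majority.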